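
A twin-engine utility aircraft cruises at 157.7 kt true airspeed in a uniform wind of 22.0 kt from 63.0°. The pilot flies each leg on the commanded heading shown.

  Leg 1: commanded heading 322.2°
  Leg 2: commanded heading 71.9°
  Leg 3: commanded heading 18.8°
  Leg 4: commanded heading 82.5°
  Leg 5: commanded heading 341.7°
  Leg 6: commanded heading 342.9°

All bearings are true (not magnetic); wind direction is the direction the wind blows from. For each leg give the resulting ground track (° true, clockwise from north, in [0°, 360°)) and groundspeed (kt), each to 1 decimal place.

Leg 1: heading 322.2°; drift -7.6° → track 314.6°, groundspeed 163.3 kt
Leg 2: heading 71.9°; drift +1.4° → track 73.3°, groundspeed 136.0 kt
Leg 3: heading 18.8°; drift -6.2° → track 12.6°, groundspeed 142.8 kt
Leg 4: heading 82.5°; drift +3.1° → track 85.6°, groundspeed 137.2 kt
Leg 5: heading 341.7°; drift -8.0° → track 333.7°, groundspeed 155.9 kt
Leg 6: heading 342.9°; drift -8.0° → track 334.9°, groundspeed 155.4 kt

Leg 1: track=314.6°, groundspeed=163.3 kt
Leg 2: track=73.3°, groundspeed=136.0 kt
Leg 3: track=12.6°, groundspeed=142.8 kt
Leg 4: track=85.6°, groundspeed=137.2 kt
Leg 5: track=333.7°, groundspeed=155.9 kt
Leg 6: track=334.9°, groundspeed=155.4 kt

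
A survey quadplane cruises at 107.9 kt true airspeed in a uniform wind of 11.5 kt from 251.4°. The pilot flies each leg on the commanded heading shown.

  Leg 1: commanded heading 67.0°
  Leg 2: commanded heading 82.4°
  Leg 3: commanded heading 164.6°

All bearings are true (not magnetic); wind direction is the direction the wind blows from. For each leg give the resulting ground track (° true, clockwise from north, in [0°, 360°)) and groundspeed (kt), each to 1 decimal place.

Leg 1: heading 67.0°; drift +0.4° → track 67.4°, groundspeed 119.4 kt
Leg 2: heading 82.4°; drift -1.1° → track 81.3°, groundspeed 119.2 kt
Leg 3: heading 164.6°; drift -6.1° → track 158.5°, groundspeed 107.9 kt

Leg 1: track=67.4°, groundspeed=119.4 kt
Leg 2: track=81.3°, groundspeed=119.2 kt
Leg 3: track=158.5°, groundspeed=107.9 kt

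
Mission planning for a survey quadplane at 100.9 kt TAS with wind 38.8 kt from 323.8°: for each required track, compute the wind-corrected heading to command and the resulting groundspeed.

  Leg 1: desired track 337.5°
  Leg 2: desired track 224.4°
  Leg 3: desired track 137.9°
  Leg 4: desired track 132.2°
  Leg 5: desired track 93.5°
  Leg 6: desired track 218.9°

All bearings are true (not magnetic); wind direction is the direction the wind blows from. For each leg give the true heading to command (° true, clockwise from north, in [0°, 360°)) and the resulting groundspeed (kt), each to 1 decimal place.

Leg 1: heading=332.3°, groundspeed=62.8 kt
Leg 2: heading=246.7°, groundspeed=99.7 kt
Leg 3: heading=135.6°, groundspeed=139.4 kt
Leg 4: heading=127.8°, groundspeed=138.6 kt
Leg 5: heading=76.3°, groundspeed=121.2 kt
Leg 6: heading=240.7°, groundspeed=103.7 kt

Leg 1: desired track 337.5°; wind correction -5.2° → command heading 332.3°, groundspeed 62.8 kt
Leg 2: desired track 224.4°; wind correction +22.3° → command heading 246.7°, groundspeed 99.7 kt
Leg 3: desired track 137.9°; wind correction -2.3° → command heading 135.6°, groundspeed 139.4 kt
Leg 4: desired track 132.2°; wind correction -4.4° → command heading 127.8°, groundspeed 138.6 kt
Leg 5: desired track 93.5°; wind correction -17.2° → command heading 76.3°, groundspeed 121.2 kt
Leg 6: desired track 218.9°; wind correction +21.8° → command heading 240.7°, groundspeed 103.7 kt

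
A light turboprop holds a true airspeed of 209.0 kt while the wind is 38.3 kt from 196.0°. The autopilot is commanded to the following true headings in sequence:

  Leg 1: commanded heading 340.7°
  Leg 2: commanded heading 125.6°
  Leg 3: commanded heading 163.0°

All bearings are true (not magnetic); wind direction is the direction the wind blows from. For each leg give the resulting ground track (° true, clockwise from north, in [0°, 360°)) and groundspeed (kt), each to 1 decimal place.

Leg 1: track=346.0°, groundspeed=241.3 kt
Leg 2: track=115.2°, groundspeed=199.4 kt
Leg 3: track=156.3°, groundspeed=178.1 kt

Leg 1: heading 340.7°; drift +5.3° → track 346.0°, groundspeed 241.3 kt
Leg 2: heading 125.6°; drift -10.4° → track 115.2°, groundspeed 199.4 kt
Leg 3: heading 163.0°; drift -6.7° → track 156.3°, groundspeed 178.1 kt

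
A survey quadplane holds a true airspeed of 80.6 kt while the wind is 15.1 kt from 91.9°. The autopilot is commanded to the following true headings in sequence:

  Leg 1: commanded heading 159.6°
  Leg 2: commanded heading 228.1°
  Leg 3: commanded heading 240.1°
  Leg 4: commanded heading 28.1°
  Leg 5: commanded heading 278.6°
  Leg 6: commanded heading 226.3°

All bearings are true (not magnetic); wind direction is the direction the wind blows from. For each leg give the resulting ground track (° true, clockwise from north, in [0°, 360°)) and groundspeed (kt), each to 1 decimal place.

Leg 1: heading 159.6°; drift +10.6° → track 170.2°, groundspeed 76.2 kt
Leg 2: heading 228.1°; drift +6.5° → track 234.6°, groundspeed 92.1 kt
Leg 3: heading 240.1°; drift +4.9° → track 245.0°, groundspeed 93.8 kt
Leg 4: heading 28.1°; drift -10.4° → track 17.7°, groundspeed 75.2 kt
Leg 5: heading 278.6°; drift -1.1° → track 277.5°, groundspeed 95.6 kt
Leg 6: heading 226.3°; drift +6.7° → track 233.0°, groundspeed 91.8 kt

Leg 1: track=170.2°, groundspeed=76.2 kt
Leg 2: track=234.6°, groundspeed=92.1 kt
Leg 3: track=245.0°, groundspeed=93.8 kt
Leg 4: track=17.7°, groundspeed=75.2 kt
Leg 5: track=277.5°, groundspeed=95.6 kt
Leg 6: track=233.0°, groundspeed=91.8 kt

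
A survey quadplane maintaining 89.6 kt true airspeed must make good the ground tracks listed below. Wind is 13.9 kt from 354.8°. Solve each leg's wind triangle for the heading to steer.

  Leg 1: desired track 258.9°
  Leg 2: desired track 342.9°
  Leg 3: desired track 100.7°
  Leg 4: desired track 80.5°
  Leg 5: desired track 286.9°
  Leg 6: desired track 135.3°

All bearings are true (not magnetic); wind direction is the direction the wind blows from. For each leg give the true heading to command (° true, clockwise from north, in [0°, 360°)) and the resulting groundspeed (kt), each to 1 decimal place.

Leg 1: desired track 258.9°; wind correction +8.9° → command heading 267.8°, groundspeed 90.0 kt
Leg 2: desired track 342.9°; wind correction +1.8° → command heading 344.7°, groundspeed 76.0 kt
Leg 3: desired track 100.7°; wind correction -8.6° → command heading 92.1°, groundspeed 92.4 kt
Leg 4: desired track 80.5°; wind correction -8.9° → command heading 71.6°, groundspeed 87.5 kt
Leg 5: desired track 286.9°; wind correction +8.3° → command heading 295.2°, groundspeed 83.4 kt
Leg 6: desired track 135.3°; wind correction -5.7° → command heading 129.6°, groundspeed 99.9 kt

Leg 1: heading=267.8°, groundspeed=90.0 kt
Leg 2: heading=344.7°, groundspeed=76.0 kt
Leg 3: heading=92.1°, groundspeed=92.4 kt
Leg 4: heading=71.6°, groundspeed=87.5 kt
Leg 5: heading=295.2°, groundspeed=83.4 kt
Leg 6: heading=129.6°, groundspeed=99.9 kt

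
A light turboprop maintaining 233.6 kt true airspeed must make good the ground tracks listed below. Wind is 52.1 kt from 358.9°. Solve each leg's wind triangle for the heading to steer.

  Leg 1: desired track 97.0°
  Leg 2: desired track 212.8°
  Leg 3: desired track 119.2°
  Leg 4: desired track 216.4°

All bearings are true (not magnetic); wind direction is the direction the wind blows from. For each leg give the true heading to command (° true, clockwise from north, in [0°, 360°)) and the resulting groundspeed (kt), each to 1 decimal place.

Leg 1: desired track 97.0°; wind correction -12.8° → command heading 84.2°, groundspeed 235.2 kt
Leg 2: desired track 212.8°; wind correction +7.1° → command heading 219.9°, groundspeed 275.0 kt
Leg 3: desired track 119.2°; wind correction -11.1° → command heading 108.1°, groundspeed 255.5 kt
Leg 4: desired track 216.4°; wind correction +7.8° → command heading 224.2°, groundspeed 272.8 kt

Leg 1: heading=84.2°, groundspeed=235.2 kt
Leg 2: heading=219.9°, groundspeed=275.0 kt
Leg 3: heading=108.1°, groundspeed=255.5 kt
Leg 4: heading=224.2°, groundspeed=272.8 kt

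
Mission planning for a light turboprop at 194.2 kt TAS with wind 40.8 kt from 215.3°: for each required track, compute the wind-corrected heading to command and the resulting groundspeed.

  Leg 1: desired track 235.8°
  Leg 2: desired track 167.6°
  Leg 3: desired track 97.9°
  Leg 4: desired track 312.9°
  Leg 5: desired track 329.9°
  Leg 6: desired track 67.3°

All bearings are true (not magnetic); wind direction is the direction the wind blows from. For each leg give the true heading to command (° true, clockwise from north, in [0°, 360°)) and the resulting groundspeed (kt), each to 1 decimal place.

Leg 1: desired track 235.8°; wind correction -4.2° → command heading 231.6°, groundspeed 155.5 kt
Leg 2: desired track 167.6°; wind correction +8.9° → command heading 176.5°, groundspeed 164.4 kt
Leg 3: desired track 97.9°; wind correction +10.7° → command heading 108.6°, groundspeed 209.6 kt
Leg 4: desired track 312.9°; wind correction -12.0° → command heading 300.9°, groundspeed 195.3 kt
Leg 5: desired track 329.9°; wind correction -11.0° → command heading 318.9°, groundspeed 207.6 kt
Leg 6: desired track 67.3°; wind correction +6.4° → command heading 73.7°, groundspeed 227.6 kt

Leg 1: heading=231.6°, groundspeed=155.5 kt
Leg 2: heading=176.5°, groundspeed=164.4 kt
Leg 3: heading=108.6°, groundspeed=209.6 kt
Leg 4: heading=300.9°, groundspeed=195.3 kt
Leg 5: heading=318.9°, groundspeed=207.6 kt
Leg 6: heading=73.7°, groundspeed=227.6 kt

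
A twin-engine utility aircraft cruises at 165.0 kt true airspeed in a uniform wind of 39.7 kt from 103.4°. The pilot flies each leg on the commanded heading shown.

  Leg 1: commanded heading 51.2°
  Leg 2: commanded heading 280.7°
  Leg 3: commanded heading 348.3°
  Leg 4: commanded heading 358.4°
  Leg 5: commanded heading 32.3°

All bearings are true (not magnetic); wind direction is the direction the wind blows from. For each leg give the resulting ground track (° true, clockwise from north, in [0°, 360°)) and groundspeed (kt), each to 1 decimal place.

Leg 1: heading 51.2°; drift -12.6° → track 38.6°, groundspeed 144.1 kt
Leg 2: heading 280.7°; drift +0.5° → track 281.2°, groundspeed 204.7 kt
Leg 3: heading 348.3°; drift -11.2° → track 337.1°, groundspeed 185.4 kt
Leg 4: heading 358.4°; drift -12.3° → track 346.1°, groundspeed 179.4 kt
Leg 5: heading 32.3°; drift -13.9° → track 18.4°, groundspeed 156.7 kt

Leg 1: track=38.6°, groundspeed=144.1 kt
Leg 2: track=281.2°, groundspeed=204.7 kt
Leg 3: track=337.1°, groundspeed=185.4 kt
Leg 4: track=346.1°, groundspeed=179.4 kt
Leg 5: track=18.4°, groundspeed=156.7 kt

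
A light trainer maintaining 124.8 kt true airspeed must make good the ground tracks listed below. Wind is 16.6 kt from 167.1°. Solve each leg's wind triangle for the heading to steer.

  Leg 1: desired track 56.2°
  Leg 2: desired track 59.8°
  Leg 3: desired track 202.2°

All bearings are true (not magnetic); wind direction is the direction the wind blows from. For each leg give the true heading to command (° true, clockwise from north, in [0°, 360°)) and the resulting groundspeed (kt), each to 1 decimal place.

Leg 1: heading=63.3°, groundspeed=129.8 kt
Leg 2: heading=67.1°, groundspeed=128.7 kt
Leg 3: heading=197.8°, groundspeed=110.9 kt

Leg 1: desired track 56.2°; wind correction +7.1° → command heading 63.3°, groundspeed 129.8 kt
Leg 2: desired track 59.8°; wind correction +7.3° → command heading 67.1°, groundspeed 128.7 kt
Leg 3: desired track 202.2°; wind correction -4.4° → command heading 197.8°, groundspeed 110.9 kt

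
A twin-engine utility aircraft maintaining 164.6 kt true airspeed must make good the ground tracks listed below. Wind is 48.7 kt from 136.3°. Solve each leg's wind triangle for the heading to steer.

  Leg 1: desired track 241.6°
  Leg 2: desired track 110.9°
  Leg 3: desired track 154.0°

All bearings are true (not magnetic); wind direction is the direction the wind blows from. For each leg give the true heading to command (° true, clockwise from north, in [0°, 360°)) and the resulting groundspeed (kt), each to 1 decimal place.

Leg 1: heading=225.0°, groundspeed=170.6 kt
Leg 2: heading=118.2°, groundspeed=119.3 kt
Leg 3: heading=148.8°, groundspeed=117.5 kt

Leg 1: desired track 241.6°; wind correction -16.6° → command heading 225.0°, groundspeed 170.6 kt
Leg 2: desired track 110.9°; wind correction +7.3° → command heading 118.2°, groundspeed 119.3 kt
Leg 3: desired track 154.0°; wind correction -5.2° → command heading 148.8°, groundspeed 117.5 kt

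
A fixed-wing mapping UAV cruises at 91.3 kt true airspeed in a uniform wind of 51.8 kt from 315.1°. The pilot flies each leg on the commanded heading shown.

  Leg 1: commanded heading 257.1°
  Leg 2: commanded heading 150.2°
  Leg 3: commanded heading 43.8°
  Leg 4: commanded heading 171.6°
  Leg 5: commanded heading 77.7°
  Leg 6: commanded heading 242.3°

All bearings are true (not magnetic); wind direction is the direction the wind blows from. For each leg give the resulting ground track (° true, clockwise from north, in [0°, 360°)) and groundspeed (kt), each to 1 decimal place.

Leg 1: track=222.6°, groundspeed=77.5 kt
Leg 2: track=144.7°, groundspeed=142.0 kt
Leg 3: track=73.7°, groundspeed=103.9 kt
Leg 4: track=158.6°, groundspeed=136.5 kt
Leg 5: track=97.8°, groundspeed=126.9 kt
Leg 6: track=209.2°, groundspeed=90.7 kt

Leg 1: heading 257.1°; drift -34.5° → track 222.6°, groundspeed 77.5 kt
Leg 2: heading 150.2°; drift -5.5° → track 144.7°, groundspeed 142.0 kt
Leg 3: heading 43.8°; drift +29.9° → track 73.7°, groundspeed 103.9 kt
Leg 4: heading 171.6°; drift -13.0° → track 158.6°, groundspeed 136.5 kt
Leg 5: heading 77.7°; drift +20.1° → track 97.8°, groundspeed 126.9 kt
Leg 6: heading 242.3°; drift -33.1° → track 209.2°, groundspeed 90.7 kt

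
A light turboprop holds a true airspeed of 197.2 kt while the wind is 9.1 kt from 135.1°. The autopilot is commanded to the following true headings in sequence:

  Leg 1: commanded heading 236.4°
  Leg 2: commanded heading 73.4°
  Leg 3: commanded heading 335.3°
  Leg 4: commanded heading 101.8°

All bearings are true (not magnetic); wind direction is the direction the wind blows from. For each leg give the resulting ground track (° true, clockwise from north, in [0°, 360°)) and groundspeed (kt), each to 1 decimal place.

Leg 1: track=239.0°, groundspeed=199.2 kt
Leg 2: track=71.0°, groundspeed=193.1 kt
Leg 3: track=334.4°, groundspeed=205.8 kt
Leg 4: track=100.3°, groundspeed=189.7 kt

Leg 1: heading 236.4°; drift +2.6° → track 239.0°, groundspeed 199.2 kt
Leg 2: heading 73.4°; drift -2.4° → track 71.0°, groundspeed 193.1 kt
Leg 3: heading 335.3°; drift -0.9° → track 334.4°, groundspeed 205.8 kt
Leg 4: heading 101.8°; drift -1.5° → track 100.3°, groundspeed 189.7 kt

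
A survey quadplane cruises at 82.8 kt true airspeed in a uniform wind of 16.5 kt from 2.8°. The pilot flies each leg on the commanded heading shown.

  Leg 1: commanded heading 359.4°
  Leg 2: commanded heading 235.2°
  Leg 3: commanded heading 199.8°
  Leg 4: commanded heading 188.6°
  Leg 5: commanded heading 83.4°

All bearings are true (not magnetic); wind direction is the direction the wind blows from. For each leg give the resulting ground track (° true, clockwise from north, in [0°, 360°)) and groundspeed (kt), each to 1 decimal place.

Leg 1: heading 359.4°; drift -0.8° → track 358.6°, groundspeed 66.3 kt
Leg 2: heading 235.2°; drift -8.0° → track 227.2°, groundspeed 93.8 kt
Leg 3: heading 199.8°; drift -2.8° → track 197.0°, groundspeed 98.7 kt
Leg 4: heading 188.6°; drift -1.0° → track 187.6°, groundspeed 99.2 kt
Leg 5: heading 83.4°; drift +11.5° → track 94.9°, groundspeed 81.7 kt

Leg 1: track=358.6°, groundspeed=66.3 kt
Leg 2: track=227.2°, groundspeed=93.8 kt
Leg 3: track=197.0°, groundspeed=98.7 kt
Leg 4: track=187.6°, groundspeed=99.2 kt
Leg 5: track=94.9°, groundspeed=81.7 kt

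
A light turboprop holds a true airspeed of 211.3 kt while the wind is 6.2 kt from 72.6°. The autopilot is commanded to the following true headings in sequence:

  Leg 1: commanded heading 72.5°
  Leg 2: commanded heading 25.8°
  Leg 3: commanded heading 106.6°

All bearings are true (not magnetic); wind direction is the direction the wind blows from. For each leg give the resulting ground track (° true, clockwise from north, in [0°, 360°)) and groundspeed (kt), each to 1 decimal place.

Leg 1: heading 72.5°; drift +0.0° → track 72.5°, groundspeed 205.1 kt
Leg 2: heading 25.8°; drift -1.3° → track 24.5°, groundspeed 207.1 kt
Leg 3: heading 106.6°; drift +1.0° → track 107.6°, groundspeed 206.2 kt

Leg 1: track=72.5°, groundspeed=205.1 kt
Leg 2: track=24.5°, groundspeed=207.1 kt
Leg 3: track=107.6°, groundspeed=206.2 kt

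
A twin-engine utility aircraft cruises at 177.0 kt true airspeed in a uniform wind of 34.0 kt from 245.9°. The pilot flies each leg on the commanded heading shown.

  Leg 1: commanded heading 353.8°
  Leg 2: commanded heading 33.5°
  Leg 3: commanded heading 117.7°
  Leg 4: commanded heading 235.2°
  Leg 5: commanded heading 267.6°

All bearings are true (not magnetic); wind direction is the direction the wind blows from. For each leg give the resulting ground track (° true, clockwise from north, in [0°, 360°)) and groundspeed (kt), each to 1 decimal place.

Leg 1: heading 353.8°; drift +9.8° → track 3.6°, groundspeed 190.2 kt
Leg 2: heading 33.5°; drift +5.1° → track 38.6°, groundspeed 206.5 kt
Leg 3: heading 117.7°; drift -7.7° → track 110.0°, groundspeed 199.8 kt
Leg 4: heading 235.2°; drift -2.5° → track 232.7°, groundspeed 143.7 kt
Leg 5: heading 267.6°; drift +4.9° → track 272.5°, groundspeed 146.0 kt

Leg 1: track=3.6°, groundspeed=190.2 kt
Leg 2: track=38.6°, groundspeed=206.5 kt
Leg 3: track=110.0°, groundspeed=199.8 kt
Leg 4: track=232.7°, groundspeed=143.7 kt
Leg 5: track=272.5°, groundspeed=146.0 kt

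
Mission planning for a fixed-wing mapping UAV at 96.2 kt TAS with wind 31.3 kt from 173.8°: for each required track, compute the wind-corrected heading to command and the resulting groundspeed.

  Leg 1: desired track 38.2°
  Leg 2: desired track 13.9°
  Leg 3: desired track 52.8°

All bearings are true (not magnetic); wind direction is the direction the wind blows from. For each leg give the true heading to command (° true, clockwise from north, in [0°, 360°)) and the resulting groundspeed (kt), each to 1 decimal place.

Leg 1: desired track 38.2°; wind correction +13.2° → command heading 51.4°, groundspeed 116.0 kt
Leg 2: desired track 13.9°; wind correction +6.4° → command heading 20.3°, groundspeed 125.0 kt
Leg 3: desired track 52.8°; wind correction +16.2° → command heading 69.0°, groundspeed 108.5 kt

Leg 1: heading=51.4°, groundspeed=116.0 kt
Leg 2: heading=20.3°, groundspeed=125.0 kt
Leg 3: heading=69.0°, groundspeed=108.5 kt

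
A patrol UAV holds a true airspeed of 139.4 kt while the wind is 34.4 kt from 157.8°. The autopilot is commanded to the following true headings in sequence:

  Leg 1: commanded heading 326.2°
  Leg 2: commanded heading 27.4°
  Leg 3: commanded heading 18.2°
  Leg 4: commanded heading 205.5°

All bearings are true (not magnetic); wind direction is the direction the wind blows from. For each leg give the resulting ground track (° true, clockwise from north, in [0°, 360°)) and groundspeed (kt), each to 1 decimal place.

Leg 1: track=328.5°, groundspeed=173.2 kt
Leg 2: track=18.2°, groundspeed=163.8 kt
Leg 3: track=10.5°, groundspeed=167.1 kt
Leg 4: track=217.8°, groundspeed=119.0 kt

Leg 1: heading 326.2°; drift +2.3° → track 328.5°, groundspeed 173.2 kt
Leg 2: heading 27.4°; drift -9.2° → track 18.2°, groundspeed 163.8 kt
Leg 3: heading 18.2°; drift -7.7° → track 10.5°, groundspeed 167.1 kt
Leg 4: heading 205.5°; drift +12.3° → track 217.8°, groundspeed 119.0 kt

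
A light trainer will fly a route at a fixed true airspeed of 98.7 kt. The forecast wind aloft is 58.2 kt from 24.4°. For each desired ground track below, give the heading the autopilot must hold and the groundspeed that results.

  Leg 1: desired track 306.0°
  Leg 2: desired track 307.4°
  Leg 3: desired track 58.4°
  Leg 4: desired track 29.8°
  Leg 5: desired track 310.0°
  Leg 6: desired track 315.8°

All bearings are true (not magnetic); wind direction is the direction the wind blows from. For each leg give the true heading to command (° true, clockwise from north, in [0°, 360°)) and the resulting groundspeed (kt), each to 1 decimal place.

Leg 1: desired track 306.0°; wind correction +35.3° → command heading 341.3°, groundspeed 68.9 kt
Leg 2: desired track 307.4°; wind correction +35.1° → command heading 342.5°, groundspeed 67.7 kt
Leg 3: desired track 58.4°; wind correction -19.3° → command heading 39.1°, groundspeed 44.9 kt
Leg 4: desired track 29.8°; wind correction -3.2° → command heading 26.6°, groundspeed 40.6 kt
Leg 5: desired track 310.0°; wind correction +34.6° → command heading 344.6°, groundspeed 65.6 kt
Leg 6: desired track 315.8°; wind correction +33.3° → command heading 349.1°, groundspeed 61.3 kt

Leg 1: heading=341.3°, groundspeed=68.9 kt
Leg 2: heading=342.5°, groundspeed=67.7 kt
Leg 3: heading=39.1°, groundspeed=44.9 kt
Leg 4: heading=26.6°, groundspeed=40.6 kt
Leg 5: heading=344.6°, groundspeed=65.6 kt
Leg 6: heading=349.1°, groundspeed=61.3 kt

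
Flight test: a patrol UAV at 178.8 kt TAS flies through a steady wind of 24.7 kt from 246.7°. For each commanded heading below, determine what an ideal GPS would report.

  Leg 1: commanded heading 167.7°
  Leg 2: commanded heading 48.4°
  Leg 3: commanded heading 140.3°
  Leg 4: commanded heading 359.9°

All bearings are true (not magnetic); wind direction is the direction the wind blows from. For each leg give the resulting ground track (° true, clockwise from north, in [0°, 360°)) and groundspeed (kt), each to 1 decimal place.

Leg 1: track=159.8°, groundspeed=175.8 kt
Leg 2: track=50.6°, groundspeed=202.4 kt
Leg 3: track=133.0°, groundspeed=187.3 kt
Leg 4: track=6.8°, groundspeed=189.9 kt

Leg 1: heading 167.7°; drift -7.9° → track 159.8°, groundspeed 175.8 kt
Leg 2: heading 48.4°; drift +2.2° → track 50.6°, groundspeed 202.4 kt
Leg 3: heading 140.3°; drift -7.3° → track 133.0°, groundspeed 187.3 kt
Leg 4: heading 359.9°; drift +6.9° → track 6.8°, groundspeed 189.9 kt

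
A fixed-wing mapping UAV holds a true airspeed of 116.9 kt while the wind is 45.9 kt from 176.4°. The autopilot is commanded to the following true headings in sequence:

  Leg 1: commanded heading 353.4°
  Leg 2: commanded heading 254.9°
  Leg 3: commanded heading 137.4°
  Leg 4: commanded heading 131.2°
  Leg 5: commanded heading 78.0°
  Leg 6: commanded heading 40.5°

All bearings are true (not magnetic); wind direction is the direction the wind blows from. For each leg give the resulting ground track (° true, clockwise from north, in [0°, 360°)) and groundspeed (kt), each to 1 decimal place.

Leg 1: heading 353.4°; drift +0.8° → track 354.2°, groundspeed 162.8 kt
Leg 2: heading 254.9°; drift +22.7° → track 277.6°, groundspeed 116.8 kt
Leg 3: heading 137.4°; drift -19.6° → track 117.8°, groundspeed 86.2 kt
Leg 4: heading 131.2°; drift -21.1° → track 110.1°, groundspeed 90.6 kt
Leg 5: heading 78.0°; drift -20.2° → track 57.8°, groundspeed 131.7 kt
Leg 6: heading 40.5°; drift -12.0° → track 28.5°, groundspeed 153.2 kt

Leg 1: track=354.2°, groundspeed=162.8 kt
Leg 2: track=277.6°, groundspeed=116.8 kt
Leg 3: track=117.8°, groundspeed=86.2 kt
Leg 4: track=110.1°, groundspeed=90.6 kt
Leg 5: track=57.8°, groundspeed=131.7 kt
Leg 6: track=28.5°, groundspeed=153.2 kt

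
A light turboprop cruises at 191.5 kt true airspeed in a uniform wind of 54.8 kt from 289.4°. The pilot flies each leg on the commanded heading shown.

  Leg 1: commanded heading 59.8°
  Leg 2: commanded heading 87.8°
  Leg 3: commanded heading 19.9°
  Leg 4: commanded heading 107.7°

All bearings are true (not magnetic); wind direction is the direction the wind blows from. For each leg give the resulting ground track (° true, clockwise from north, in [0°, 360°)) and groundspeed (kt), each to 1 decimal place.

Leg 1: heading 59.8°; drift +10.4° → track 70.2°, groundspeed 230.8 kt
Leg 2: heading 87.8°; drift +4.8° → track 92.6°, groundspeed 243.3 kt
Leg 3: heading 19.9°; drift +15.9° → track 35.8°, groundspeed 199.6 kt
Leg 4: heading 107.7°; drift +0.4° → track 108.1°, groundspeed 246.3 kt

Leg 1: track=70.2°, groundspeed=230.8 kt
Leg 2: track=92.6°, groundspeed=243.3 kt
Leg 3: track=35.8°, groundspeed=199.6 kt
Leg 4: track=108.1°, groundspeed=246.3 kt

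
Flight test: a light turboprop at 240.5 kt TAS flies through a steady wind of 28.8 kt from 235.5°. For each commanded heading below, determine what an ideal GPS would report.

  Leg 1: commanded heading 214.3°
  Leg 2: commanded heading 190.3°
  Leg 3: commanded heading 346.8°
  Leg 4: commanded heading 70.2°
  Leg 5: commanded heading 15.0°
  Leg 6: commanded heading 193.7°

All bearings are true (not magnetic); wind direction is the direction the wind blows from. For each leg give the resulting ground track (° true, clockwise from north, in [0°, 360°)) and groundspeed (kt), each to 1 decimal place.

Leg 1: track=211.5°, groundspeed=213.9 kt
Leg 2: track=185.0°, groundspeed=221.2 kt
Leg 3: track=352.9°, groundspeed=252.4 kt
Leg 4: track=68.6°, groundspeed=268.5 kt
Leg 5: track=19.1°, groundspeed=263.1 kt
Leg 6: track=188.7°, groundspeed=219.9 kt

Leg 1: heading 214.3°; drift -2.8° → track 211.5°, groundspeed 213.9 kt
Leg 2: heading 190.3°; drift -5.3° → track 185.0°, groundspeed 221.2 kt
Leg 3: heading 346.8°; drift +6.1° → track 352.9°, groundspeed 252.4 kt
Leg 4: heading 70.2°; drift -1.6° → track 68.6°, groundspeed 268.5 kt
Leg 5: heading 15.0°; drift +4.1° → track 19.1°, groundspeed 263.1 kt
Leg 6: heading 193.7°; drift -5.0° → track 188.7°, groundspeed 219.9 kt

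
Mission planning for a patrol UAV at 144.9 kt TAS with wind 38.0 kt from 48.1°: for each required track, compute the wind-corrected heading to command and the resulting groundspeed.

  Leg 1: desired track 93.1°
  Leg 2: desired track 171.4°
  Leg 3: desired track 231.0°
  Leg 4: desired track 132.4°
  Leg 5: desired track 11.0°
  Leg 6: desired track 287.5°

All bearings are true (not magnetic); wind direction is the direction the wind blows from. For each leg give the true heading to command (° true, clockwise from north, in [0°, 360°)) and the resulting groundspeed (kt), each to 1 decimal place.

Leg 1: heading=82.4°, groundspeed=115.5 kt
Leg 2: heading=158.7°, groundspeed=162.2 kt
Leg 3: heading=231.8°, groundspeed=182.8 kt
Leg 4: heading=117.3°, groundspeed=136.1 kt
Leg 5: heading=20.1°, groundspeed=112.8 kt
Leg 6: heading=300.5°, groundspeed=160.5 kt

Leg 1: desired track 93.1°; wind correction -10.7° → command heading 82.4°, groundspeed 115.5 kt
Leg 2: desired track 171.4°; wind correction -12.7° → command heading 158.7°, groundspeed 162.2 kt
Leg 3: desired track 231.0°; wind correction +0.8° → command heading 231.8°, groundspeed 182.8 kt
Leg 4: desired track 132.4°; wind correction -15.1° → command heading 117.3°, groundspeed 136.1 kt
Leg 5: desired track 11.0°; wind correction +9.1° → command heading 20.1°, groundspeed 112.8 kt
Leg 6: desired track 287.5°; wind correction +13.0° → command heading 300.5°, groundspeed 160.5 kt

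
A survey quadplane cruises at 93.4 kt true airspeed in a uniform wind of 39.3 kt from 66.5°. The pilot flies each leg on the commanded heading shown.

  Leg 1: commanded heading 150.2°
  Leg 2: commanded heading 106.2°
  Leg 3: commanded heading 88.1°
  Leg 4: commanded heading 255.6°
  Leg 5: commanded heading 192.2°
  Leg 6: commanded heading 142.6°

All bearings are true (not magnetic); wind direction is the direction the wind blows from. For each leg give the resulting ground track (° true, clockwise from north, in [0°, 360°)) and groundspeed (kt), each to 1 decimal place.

Leg 1: track=173.9°, groundspeed=97.3 kt
Leg 2: track=127.9°, groundspeed=68.0 kt
Leg 3: track=102.4°, groundspeed=58.7 kt
Leg 4: track=252.9°, groundspeed=132.4 kt
Leg 5: track=207.5°, groundspeed=120.6 kt
Leg 6: track=167.0°, groundspeed=92.2 kt

Leg 1: heading 150.2°; drift +23.7° → track 173.9°, groundspeed 97.3 kt
Leg 2: heading 106.2°; drift +21.7° → track 127.9°, groundspeed 68.0 kt
Leg 3: heading 88.1°; drift +14.3° → track 102.4°, groundspeed 58.7 kt
Leg 4: heading 255.6°; drift -2.7° → track 252.9°, groundspeed 132.4 kt
Leg 5: heading 192.2°; drift +15.3° → track 207.5°, groundspeed 120.6 kt
Leg 6: heading 142.6°; drift +24.4° → track 167.0°, groundspeed 92.2 kt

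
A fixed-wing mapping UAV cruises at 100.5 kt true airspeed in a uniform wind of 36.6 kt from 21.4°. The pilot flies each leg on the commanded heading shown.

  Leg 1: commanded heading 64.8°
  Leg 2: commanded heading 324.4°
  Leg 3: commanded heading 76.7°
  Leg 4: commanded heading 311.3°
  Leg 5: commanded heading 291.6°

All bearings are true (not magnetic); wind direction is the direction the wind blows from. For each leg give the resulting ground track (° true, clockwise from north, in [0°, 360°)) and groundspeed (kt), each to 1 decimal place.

Leg 1: heading 64.8°; drift +18.8° → track 83.6°, groundspeed 78.1 kt
Leg 2: heading 324.4°; drift -20.9° → track 303.5°, groundspeed 86.2 kt
Leg 3: heading 76.7°; drift +20.7° → track 97.4°, groundspeed 85.2 kt
Leg 4: heading 311.3°; drift -21.3° → track 290.0°, groundspeed 94.5 kt
Leg 5: heading 291.6°; drift -20.0° → track 271.6°, groundspeed 106.8 kt

Leg 1: track=83.6°, groundspeed=78.1 kt
Leg 2: track=303.5°, groundspeed=86.2 kt
Leg 3: track=97.4°, groundspeed=85.2 kt
Leg 4: track=290.0°, groundspeed=94.5 kt
Leg 5: track=271.6°, groundspeed=106.8 kt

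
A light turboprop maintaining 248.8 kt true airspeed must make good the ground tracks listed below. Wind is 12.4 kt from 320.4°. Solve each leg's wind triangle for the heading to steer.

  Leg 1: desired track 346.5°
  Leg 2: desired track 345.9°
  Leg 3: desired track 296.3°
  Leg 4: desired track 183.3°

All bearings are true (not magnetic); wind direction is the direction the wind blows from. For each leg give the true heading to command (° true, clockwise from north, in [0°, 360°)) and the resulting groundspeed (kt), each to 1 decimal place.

Leg 1: desired track 346.5°; wind correction -1.3° → command heading 345.2°, groundspeed 237.6 kt
Leg 2: desired track 345.9°; wind correction -1.2° → command heading 344.7°, groundspeed 237.6 kt
Leg 3: desired track 296.3°; wind correction +1.2° → command heading 297.5°, groundspeed 237.4 kt
Leg 4: desired track 183.3°; wind correction +1.9° → command heading 185.2°, groundspeed 257.7 kt

Leg 1: heading=345.2°, groundspeed=237.6 kt
Leg 2: heading=344.7°, groundspeed=237.6 kt
Leg 3: heading=297.5°, groundspeed=237.4 kt
Leg 4: heading=185.2°, groundspeed=257.7 kt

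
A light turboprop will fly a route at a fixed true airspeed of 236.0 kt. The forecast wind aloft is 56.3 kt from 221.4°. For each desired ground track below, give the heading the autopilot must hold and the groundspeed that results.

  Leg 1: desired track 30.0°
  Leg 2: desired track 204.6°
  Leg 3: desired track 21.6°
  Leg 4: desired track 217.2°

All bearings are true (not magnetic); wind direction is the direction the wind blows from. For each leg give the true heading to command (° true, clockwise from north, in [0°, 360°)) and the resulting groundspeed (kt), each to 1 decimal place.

Leg 1: heading=27.3°, groundspeed=290.9 kt
Leg 2: heading=208.6°, groundspeed=181.5 kt
Leg 3: heading=17.0°, groundspeed=288.2 kt
Leg 4: heading=218.2°, groundspeed=179.8 kt

Leg 1: desired track 30.0°; wind correction -2.7° → command heading 27.3°, groundspeed 290.9 kt
Leg 2: desired track 204.6°; wind correction +4.0° → command heading 208.6°, groundspeed 181.5 kt
Leg 3: desired track 21.6°; wind correction -4.6° → command heading 17.0°, groundspeed 288.2 kt
Leg 4: desired track 217.2°; wind correction +1.0° → command heading 218.2°, groundspeed 179.8 kt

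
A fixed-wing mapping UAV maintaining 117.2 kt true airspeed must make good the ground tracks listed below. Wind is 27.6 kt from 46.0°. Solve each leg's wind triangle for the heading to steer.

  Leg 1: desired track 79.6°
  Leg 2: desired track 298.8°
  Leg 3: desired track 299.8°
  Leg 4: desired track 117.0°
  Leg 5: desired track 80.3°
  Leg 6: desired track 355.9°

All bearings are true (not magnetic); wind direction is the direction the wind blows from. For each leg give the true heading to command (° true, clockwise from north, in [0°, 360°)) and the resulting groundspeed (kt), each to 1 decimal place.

Leg 1: heading=72.1°, groundspeed=93.2 kt
Leg 2: heading=311.8°, groundspeed=122.4 kt
Leg 3: heading=312.9°, groundspeed=121.9 kt
Leg 4: heading=104.1°, groundspeed=105.3 kt
Leg 5: heading=72.7°, groundspeed=93.4 kt
Leg 6: heading=6.3°, groundspeed=97.6 kt

Leg 1: desired track 79.6°; wind correction -7.5° → command heading 72.1°, groundspeed 93.2 kt
Leg 2: desired track 298.8°; wind correction +13.0° → command heading 311.8°, groundspeed 122.4 kt
Leg 3: desired track 299.8°; wind correction +13.1° → command heading 312.9°, groundspeed 121.9 kt
Leg 4: desired track 117.0°; wind correction -12.9° → command heading 104.1°, groundspeed 105.3 kt
Leg 5: desired track 80.3°; wind correction -7.6° → command heading 72.7°, groundspeed 93.4 kt
Leg 6: desired track 355.9°; wind correction +10.4° → command heading 6.3°, groundspeed 97.6 kt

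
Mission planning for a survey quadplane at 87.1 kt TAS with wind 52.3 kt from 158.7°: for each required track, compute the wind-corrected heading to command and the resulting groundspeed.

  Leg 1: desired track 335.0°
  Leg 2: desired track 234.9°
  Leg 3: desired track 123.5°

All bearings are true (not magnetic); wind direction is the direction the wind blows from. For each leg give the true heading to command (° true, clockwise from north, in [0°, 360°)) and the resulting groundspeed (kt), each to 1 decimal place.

Leg 1: desired track 335.0°; wind correction -2.2° → command heading 332.8°, groundspeed 139.2 kt
Leg 2: desired track 234.9°; wind correction -35.7° → command heading 199.2°, groundspeed 58.3 kt
Leg 3: desired track 123.5°; wind correction +20.3° → command heading 143.8°, groundspeed 39.0 kt

Leg 1: heading=332.8°, groundspeed=139.2 kt
Leg 2: heading=199.2°, groundspeed=58.3 kt
Leg 3: heading=143.8°, groundspeed=39.0 kt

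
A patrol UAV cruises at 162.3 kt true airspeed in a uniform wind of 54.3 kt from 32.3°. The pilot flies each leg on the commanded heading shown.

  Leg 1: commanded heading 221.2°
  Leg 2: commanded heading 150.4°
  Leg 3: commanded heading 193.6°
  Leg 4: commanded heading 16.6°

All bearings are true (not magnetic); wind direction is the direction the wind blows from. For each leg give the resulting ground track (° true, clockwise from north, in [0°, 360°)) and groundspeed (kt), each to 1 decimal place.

Leg 1: heading 221.2°; drift -2.2° → track 219.0°, groundspeed 216.1 kt
Leg 2: heading 150.4°; drift +14.3° → track 164.7°, groundspeed 193.9 kt
Leg 3: heading 193.6°; drift +4.7° → track 198.3°, groundspeed 214.4 kt
Leg 4: heading 16.6°; drift -7.6° → track 9.0°, groundspeed 111.0 kt

Leg 1: track=219.0°, groundspeed=216.1 kt
Leg 2: track=164.7°, groundspeed=193.9 kt
Leg 3: track=198.3°, groundspeed=214.4 kt
Leg 4: track=9.0°, groundspeed=111.0 kt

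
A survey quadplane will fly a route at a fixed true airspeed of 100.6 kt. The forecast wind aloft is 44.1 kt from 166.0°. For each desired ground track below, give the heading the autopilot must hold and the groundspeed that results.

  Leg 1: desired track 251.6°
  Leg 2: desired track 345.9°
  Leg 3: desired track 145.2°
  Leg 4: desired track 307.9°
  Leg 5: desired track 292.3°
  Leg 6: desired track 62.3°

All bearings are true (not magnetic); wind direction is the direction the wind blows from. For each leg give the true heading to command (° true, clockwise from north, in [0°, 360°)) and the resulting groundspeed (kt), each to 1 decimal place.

Leg 1: heading=225.7°, groundspeed=87.1 kt
Leg 2: heading=345.9°, groundspeed=144.7 kt
Leg 3: heading=154.2°, groundspeed=58.1 kt
Leg 4: heading=292.2°, groundspeed=131.6 kt
Leg 5: heading=271.6°, groundspeed=120.2 kt
Leg 6: heading=87.5°, groundspeed=101.5 kt

Leg 1: desired track 251.6°; wind correction -25.9° → command heading 225.7°, groundspeed 87.1 kt
Leg 2: desired track 345.9°; wind correction +0.0° → command heading 345.9°, groundspeed 144.7 kt
Leg 3: desired track 145.2°; wind correction +9.0° → command heading 154.2°, groundspeed 58.1 kt
Leg 4: desired track 307.9°; wind correction -15.7° → command heading 292.2°, groundspeed 131.6 kt
Leg 5: desired track 292.3°; wind correction -20.7° → command heading 271.6°, groundspeed 120.2 kt
Leg 6: desired track 62.3°; wind correction +25.2° → command heading 87.5°, groundspeed 101.5 kt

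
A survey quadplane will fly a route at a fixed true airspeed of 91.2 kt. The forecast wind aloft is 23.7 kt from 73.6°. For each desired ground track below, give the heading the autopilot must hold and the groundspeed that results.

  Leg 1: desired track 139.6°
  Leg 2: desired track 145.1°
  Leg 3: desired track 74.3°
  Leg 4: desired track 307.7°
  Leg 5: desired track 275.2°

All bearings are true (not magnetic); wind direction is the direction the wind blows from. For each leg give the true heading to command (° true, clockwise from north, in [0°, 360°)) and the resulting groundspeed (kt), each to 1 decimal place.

Leg 1: heading=125.9°, groundspeed=79.0 kt
Leg 2: heading=130.8°, groundspeed=80.9 kt
Leg 3: heading=74.1°, groundspeed=67.5 kt
Leg 4: heading=319.9°, groundspeed=103.1 kt
Leg 5: heading=280.7°, groundspeed=112.8 kt

Leg 1: desired track 139.6°; wind correction -13.7° → command heading 125.9°, groundspeed 79.0 kt
Leg 2: desired track 145.1°; wind correction -14.3° → command heading 130.8°, groundspeed 80.9 kt
Leg 3: desired track 74.3°; wind correction -0.2° → command heading 74.1°, groundspeed 67.5 kt
Leg 4: desired track 307.7°; wind correction +12.2° → command heading 319.9°, groundspeed 103.1 kt
Leg 5: desired track 275.2°; wind correction +5.5° → command heading 280.7°, groundspeed 112.8 kt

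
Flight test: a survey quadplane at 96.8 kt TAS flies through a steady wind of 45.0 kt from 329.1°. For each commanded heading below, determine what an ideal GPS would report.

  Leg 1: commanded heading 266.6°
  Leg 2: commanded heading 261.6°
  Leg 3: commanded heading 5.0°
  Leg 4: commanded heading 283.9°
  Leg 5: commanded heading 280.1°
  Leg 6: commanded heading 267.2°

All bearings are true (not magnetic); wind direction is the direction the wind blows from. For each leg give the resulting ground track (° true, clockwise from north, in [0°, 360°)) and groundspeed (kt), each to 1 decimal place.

Leg 1: track=238.9°, groundspeed=85.9 kt
Leg 2: track=234.0°, groundspeed=89.8 kt
Leg 3: track=28.6°, groundspeed=65.9 kt
Leg 4: track=257.8°, groundspeed=72.5 kt
Leg 5: track=253.3°, groundspeed=75.4 kt
Leg 6: track=239.5°, groundspeed=85.4 kt

Leg 1: heading 266.6°; drift -27.7° → track 238.9°, groundspeed 85.9 kt
Leg 2: heading 261.6°; drift -27.6° → track 234.0°, groundspeed 89.8 kt
Leg 3: heading 5.0°; drift +23.6° → track 28.6°, groundspeed 65.9 kt
Leg 4: heading 283.9°; drift -26.1° → track 257.8°, groundspeed 72.5 kt
Leg 5: heading 280.1°; drift -26.8° → track 253.3°, groundspeed 75.4 kt
Leg 6: heading 267.2°; drift -27.7° → track 239.5°, groundspeed 85.4 kt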